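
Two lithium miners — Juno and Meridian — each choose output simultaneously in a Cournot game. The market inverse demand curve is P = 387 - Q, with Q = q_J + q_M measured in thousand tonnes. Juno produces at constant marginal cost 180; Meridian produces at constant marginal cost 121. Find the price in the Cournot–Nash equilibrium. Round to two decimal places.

229.33

Juno's profit: π_J = (387 - Q)q_J - (180q_J). Setting ∂π_J/∂q_J = 0: 207 - 2q_J - (q_M) = 0.
Meridian's profit: π_M = (387 - Q)q_M - (121q_M). Setting ∂π_M/∂q_M = 0: 266 - 2q_M - (q_J) = 0.
Best responses: q_J = (207 - q_M)/2, q_M = (266 - q_J)/2.
Substituting one into the other gives q_J = 148/3 and q_M = 325/3.
Total output Q = 473/3, so price P = 387 - 473/3 = 688/3.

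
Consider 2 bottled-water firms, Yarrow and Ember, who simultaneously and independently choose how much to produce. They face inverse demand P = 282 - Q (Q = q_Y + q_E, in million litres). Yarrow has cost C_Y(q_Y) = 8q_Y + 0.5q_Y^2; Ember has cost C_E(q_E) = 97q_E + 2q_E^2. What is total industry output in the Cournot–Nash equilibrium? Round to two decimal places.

102.35

Yarrow's profit: π_Y = (282 - Q)q_Y - (8q_Y + (1/2)q_Y²). Setting ∂π_Y/∂q_Y = 0: 274 - 3q_Y - (q_E) = 0.
Ember's first-order condition: 185 - 6q_E - (q_Y) = 0.
So q_Y = (274 - q_E)/3 and q_E = (185 - q_Y)/6.
Substituting one into the other gives q_Y = 1459/17 and q_E = 281/17.
Total output Q = 1459/17 + 281/17 = 1740/17.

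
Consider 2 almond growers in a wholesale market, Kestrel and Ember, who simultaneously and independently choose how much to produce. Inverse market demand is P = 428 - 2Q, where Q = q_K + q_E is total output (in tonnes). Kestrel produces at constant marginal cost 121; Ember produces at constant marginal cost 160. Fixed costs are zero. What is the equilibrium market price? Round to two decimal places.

Kestrel's profit: π_K = (428 - 2Q)q_K - (121q_K). Setting ∂π_K/∂q_K = 0: 307 - 4q_K - 2(q_E) = 0.
Ember's first-order condition: 268 - 4q_E - 2(q_K) = 0.
Rearranging gives the reaction functions q_K = (307 - 2q_E)/4 and q_E = (268 - 2q_K)/4.
Substituting one into the other gives q_K = 173/3 and q_E = 229/6.
Total output Q = 575/6, so price P = 428 - 2·(575/6) = 709/3.

236.33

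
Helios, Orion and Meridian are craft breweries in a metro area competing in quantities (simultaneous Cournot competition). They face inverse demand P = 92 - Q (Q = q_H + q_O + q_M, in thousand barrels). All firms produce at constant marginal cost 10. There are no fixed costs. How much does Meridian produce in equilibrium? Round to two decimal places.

20.50

A representative firm's profit is π_i = q_i(92 - Q) - 10q_i.
First-order condition (treating rivals' output as given): 82 - 2q_i - Σ_{j≠i} q_j = 0.
By symmetry each firm produces the same amount; substituting Σ_{j≠i} q_j = 2q_i yields q_i = 82/4 = 41/2.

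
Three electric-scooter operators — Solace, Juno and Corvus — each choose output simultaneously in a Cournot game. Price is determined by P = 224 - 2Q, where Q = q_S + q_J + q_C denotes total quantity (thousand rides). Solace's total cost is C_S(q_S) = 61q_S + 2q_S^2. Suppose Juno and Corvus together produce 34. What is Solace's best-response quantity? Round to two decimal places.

With rivals' combined output fixed at 34, Solace's profit is π_S = (224 - 2·34 - 2q_S)q_S - (61q_S + 2q_S²) = (156 - 2q_S)q_S - (61q_S + 2q_S²).
∂π_S/∂q_S = 95 - 8q_S = 0, so q_S = 95/8.

11.88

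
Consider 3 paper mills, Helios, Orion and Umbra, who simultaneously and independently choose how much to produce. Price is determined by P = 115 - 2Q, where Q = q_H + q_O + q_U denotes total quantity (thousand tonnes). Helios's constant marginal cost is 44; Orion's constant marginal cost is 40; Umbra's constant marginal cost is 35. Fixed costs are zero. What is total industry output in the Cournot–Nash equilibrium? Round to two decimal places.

28.25

Helios's profit: π_H = (115 - 2Q)q_H - (44q_H). Setting ∂π_H/∂q_H = 0: 71 - 4q_H - 2(q_O + q_U) = 0.
Orion's profit: π_O = (115 - 2Q)q_O - (40q_O). Setting ∂π_O/∂q_O = 0: 75 - 4q_O - 2(q_H + q_U) = 0.
Umbra's profit: π_U = (115 - 2Q)q_U - (35q_U). Setting ∂π_U/∂q_U = 0: 80 - 4q_U - 2(q_H + q_O) = 0.
Adding the 3 conditions: 226 − 4Q − 4Q = 0, i.e. Q = 113/4.
Back-substituting: q_H = (71 − 113/2)/2 = 29/4, q_O = (75 − 113/2)/2 = 37/4, q_U = (80 − 113/2)/2 = 47/4.
Total output Q = 29/4 + 37/4 + 47/4 = 113/4.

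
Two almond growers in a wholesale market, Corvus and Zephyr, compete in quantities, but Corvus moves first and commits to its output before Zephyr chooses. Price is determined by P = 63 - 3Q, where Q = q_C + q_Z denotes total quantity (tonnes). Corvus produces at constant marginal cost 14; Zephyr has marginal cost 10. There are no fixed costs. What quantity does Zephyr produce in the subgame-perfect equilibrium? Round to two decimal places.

5.08

The follower Zephyr best-responds to any q_C: π_Z = (63 - 3Q)q_Z - 10q_Z.
∂π_Z/∂q_Z = 53 - 3q_C - 6q_Z = 0 gives the reaction function q_Z = (53 - 3q_C)/6.
Corvus substitutes q_Z(q_C) into its own profit: π_C = q_C(63 - 3q_C - (53 - 3q_C)/2) - 14q_C = (73/2 - (3/2)q_C)q_C - 14q_C.
Maximising: ∂π_C/∂q_C = 45/2 - 3q_C = 0, giving q_C = 15/2.
Then q_Z = (53 - 3·(15/2))/6 = 61/12.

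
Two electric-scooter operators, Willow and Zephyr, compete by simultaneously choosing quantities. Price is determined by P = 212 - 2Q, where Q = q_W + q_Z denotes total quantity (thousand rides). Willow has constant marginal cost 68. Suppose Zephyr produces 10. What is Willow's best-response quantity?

With the rival's output fixed at 10, Willow's profit is π_W = (212 - 2·10 - 2q_W)q_W - (68q_W) = (192 - 2q_W)q_W - (68q_W).
∂π_W/∂q_W = 124 - 4q_W = 0, so q_W = 31.

31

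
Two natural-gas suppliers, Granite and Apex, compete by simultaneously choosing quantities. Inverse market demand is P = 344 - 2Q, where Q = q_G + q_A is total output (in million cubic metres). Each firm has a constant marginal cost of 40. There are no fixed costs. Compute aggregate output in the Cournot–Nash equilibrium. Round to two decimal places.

A representative firm's profit is π_i = q_i(344 - 2Q) - 40q_i.
Setting ∂π_i/∂q_i = 0 with rivals' quantities fixed: 304 - 4q_i - 2q_j = 0.
With identical firms every q_j equals q_i, so q_j = q_i and 304 = 6q_i, giving q_i = 152/3.
Total output Q = 152/3 + 152/3 = 304/3.

101.33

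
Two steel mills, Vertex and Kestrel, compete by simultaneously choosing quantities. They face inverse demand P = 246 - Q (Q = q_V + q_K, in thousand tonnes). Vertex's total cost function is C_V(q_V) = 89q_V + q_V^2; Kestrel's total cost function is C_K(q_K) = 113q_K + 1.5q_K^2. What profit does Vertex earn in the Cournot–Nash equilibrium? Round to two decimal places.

Vertex's profit: π_V = (246 - Q)q_V - (89q_V + q_V²). Setting ∂π_V/∂q_V = 0: 157 - 4q_V - (q_K) = 0.
Kestrel's first-order condition: 133 - 5q_K - (q_V) = 0.
Rearranging gives the reaction functions q_V = (157 - q_K)/4 and q_K = (133 - q_V)/5.
Solving the pair: q_V = 652/19, q_K = 375/19.
Price P = 246 - 1027/19 = 191.9474.
Vertex's profit: 191.9474·(652/19) - 89·(652/19) - (652/19)² = 2355.1468.

2355.15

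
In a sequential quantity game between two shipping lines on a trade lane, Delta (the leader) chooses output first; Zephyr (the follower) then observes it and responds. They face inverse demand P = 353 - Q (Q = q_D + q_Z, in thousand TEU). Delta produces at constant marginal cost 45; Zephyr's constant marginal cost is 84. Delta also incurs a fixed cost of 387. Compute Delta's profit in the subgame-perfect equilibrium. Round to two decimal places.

14664.13

Solve by backward induction. Given q_D, the follower Zephyr maximises π_Z = (353 - q_D - q_Z)q_Z - 84q_Z.
Setting the follower's marginal profit to zero, 269 - q_D - 2q_Z = 0, i.e. q_Z = (269 - q_D)/2.
The leader anticipates this reaction. Substituting into P = 353 - Q gives P = 437/2 - (1/2)q_D, so π_D = (437/2 - (1/2)q_D)q_D - 45q_D.
Leader FOC: 347/2 - q_D = 0, so q_D = 347/2.
Then q_Z = (269 - 347/2)/2 = 191/4.
Price P = 353 - 885/4 = 527/4.
Delta's profit: (527/4 - 45)·(347/2) - 387 = 14664.1250.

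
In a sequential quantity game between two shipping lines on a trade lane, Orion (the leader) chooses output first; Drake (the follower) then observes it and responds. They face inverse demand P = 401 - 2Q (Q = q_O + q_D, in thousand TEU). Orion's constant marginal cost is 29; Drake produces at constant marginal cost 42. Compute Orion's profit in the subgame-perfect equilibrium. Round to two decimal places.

9264.06

Solve by backward induction. Given q_O, the follower Drake maximises π_D = (401 - 2q_O - 2q_D)q_D - 42q_D.
Setting the follower's marginal profit to zero, 359 - 2q_O - 4q_D = 0, i.e. q_D = (359 - 2q_O)/4.
Orion substitutes q_D(q_O) into its own profit: π_O = q_O(401 - 2q_O - (359 - 2q_O)/2) - 29q_O = (443/2 - q_O)q_O - 29q_O.
Leader FOC: 385/2 - 2q_O = 0, so q_O = 385/4.
Then q_D = (359 - 2·(385/4))/4 = 333/8.
Price P = 401 - 2·(1103/8) = 501/4.
Orion's profit: (501/4 - 29)·(385/4) = 9264.0625.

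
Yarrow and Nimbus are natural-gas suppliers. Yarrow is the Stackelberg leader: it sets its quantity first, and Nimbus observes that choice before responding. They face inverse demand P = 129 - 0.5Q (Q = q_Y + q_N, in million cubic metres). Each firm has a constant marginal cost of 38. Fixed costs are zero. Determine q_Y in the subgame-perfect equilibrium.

91

Solve by backward induction. Given q_Y, the follower Nimbus maximises π_N = (129 - (1/2)q_Y - (1/2)q_N)q_N - 38q_N.
Setting the follower's marginal profit to zero, 91 - (1/2)q_Y - q_N = 0, i.e. q_N = (91 - (1/2)q_Y).
The leader anticipates this reaction. Substituting into P = 129 - 0.5Q gives P = 167/2 - (1/4)q_Y, so π_Y = (167/2 - (1/4)q_Y)q_Y - 38q_Y.
Leader FOC: 91/2 - (1/2)q_Y = 0, so q_Y = 91.
Then q_N = (91 - (1/2)·91) = 91/2.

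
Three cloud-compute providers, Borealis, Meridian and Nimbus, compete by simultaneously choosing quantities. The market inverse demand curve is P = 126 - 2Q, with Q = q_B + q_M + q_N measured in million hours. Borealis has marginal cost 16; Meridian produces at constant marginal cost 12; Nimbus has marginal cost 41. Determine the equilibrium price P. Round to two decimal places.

Borealis's profit: π_B = (126 - 2Q)q_B - (16q_B). Setting ∂π_B/∂q_B = 0: 110 - 4q_B - 2(q_M + q_N) = 0.
Meridian's first-order condition: 114 - 4q_M - 2(q_B + q_N) = 0.
Nimbus's profit: π_N = (126 - 2Q)q_N - (41q_N). Setting ∂π_N/∂q_N = 0: 85 - 4q_N - 2(q_B + q_M) = 0.
Adding the 3 conditions: 309 − 4Q − 4Q = 0, i.e. Q = 309/8.
Back-substituting: q_B = (110 − 309/4)/2 = 131/8, q_M = (114 − 309/4)/2 = 147/8, q_N = (85 − 309/4)/2 = 31/8.
Total output Q = 309/8, so price P = 126 - 2·(309/8) = 195/4.

48.75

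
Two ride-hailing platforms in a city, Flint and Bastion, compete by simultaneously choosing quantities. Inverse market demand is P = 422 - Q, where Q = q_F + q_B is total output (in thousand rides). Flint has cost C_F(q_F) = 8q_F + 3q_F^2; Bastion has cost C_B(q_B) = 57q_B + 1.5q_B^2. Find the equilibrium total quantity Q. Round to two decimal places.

Flint's profit: π_F = (422 - Q)q_F - (8q_F + 3q_F²). Setting ∂π_F/∂q_F = 0: 414 - 8q_F - (q_B) = 0.
Bastion's profit: π_B = (422 - Q)q_B - (57q_B + (3/2)q_B²). Setting ∂π_B/∂q_B = 0: 365 - 5q_B - (q_F) = 0.
Rearranging gives the reaction functions q_F = (414 - q_B)/8 and q_B = (365 - q_F)/5.
Solving the pair: q_F = 1705/39, q_B = 64.2564.
Total output Q = 1705/39 + 64.2564 = 107.9744.

107.97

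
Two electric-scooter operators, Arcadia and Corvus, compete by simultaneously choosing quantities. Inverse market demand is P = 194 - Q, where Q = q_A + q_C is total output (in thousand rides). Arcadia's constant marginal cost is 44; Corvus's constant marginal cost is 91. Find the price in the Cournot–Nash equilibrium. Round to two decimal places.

109.67

Arcadia's profit: π_A = (194 - Q)q_A - (44q_A). Setting ∂π_A/∂q_A = 0: 150 - 2q_A - (q_C) = 0.
Corvus's first-order condition: 103 - 2q_C - (q_A) = 0.
Best responses: q_A = (150 - q_C)/2, q_C = (103 - q_A)/2.
Substituting one into the other gives q_A = 197/3 and q_C = 56/3.
Total output Q = 253/3, so price P = 194 - 253/3 = 329/3.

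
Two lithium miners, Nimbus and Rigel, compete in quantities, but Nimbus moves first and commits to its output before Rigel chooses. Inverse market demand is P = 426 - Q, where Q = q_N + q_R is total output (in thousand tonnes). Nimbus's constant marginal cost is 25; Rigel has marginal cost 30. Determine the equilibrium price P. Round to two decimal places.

Solve by backward induction. Given q_N, the follower Rigel maximises π_R = (426 - q_N - q_R)q_R - 30q_R.
Setting the follower's marginal profit to zero, 396 - q_N - 2q_R = 0, i.e. q_R = (396 - q_N)/2.
Nimbus substitutes q_R(q_N) into its own profit: π_N = q_N(426 - q_N - (396 - q_N)/2) - 25q_N = (228 - (1/2)q_N)q_N - 25q_N.
Leader FOC: 203 - q_N = 0, so q_N = 203.
Then q_R = (396 - 203)/2 = 193/2.
Total output Q = 599/2, so price P = 426 - 599/2 = 253/2.

126.50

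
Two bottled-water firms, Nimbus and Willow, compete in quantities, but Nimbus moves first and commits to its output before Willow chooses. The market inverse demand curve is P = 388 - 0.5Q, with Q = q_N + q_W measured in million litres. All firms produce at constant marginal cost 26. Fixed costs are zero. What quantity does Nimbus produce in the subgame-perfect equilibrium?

Solve by backward induction. Given q_N, the follower Willow maximises π_W = (388 - (1/2)q_N - (1/2)q_W)q_W - 26q_W.
∂π_W/∂q_W = 362 - (1/2)q_N - q_W = 0 gives the reaction function q_W = (362 - (1/2)q_N).
Nimbus substitutes q_W(q_N) into its own profit: π_N = q_N(388 - (1/2)q_N - (362 - (1/2)q_N)/2) - 26q_N = (207 - (1/4)q_N)q_N - 26q_N.
Maximising: ∂π_N/∂q_N = 181 - (1/2)q_N = 0, giving q_N = 362.
Then q_W = (362 - (1/2)·362) = 181.

362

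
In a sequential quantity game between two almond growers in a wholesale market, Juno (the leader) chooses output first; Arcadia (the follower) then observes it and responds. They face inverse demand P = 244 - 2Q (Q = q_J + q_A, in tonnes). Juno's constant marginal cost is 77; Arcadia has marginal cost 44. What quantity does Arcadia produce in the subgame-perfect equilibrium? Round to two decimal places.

33.25

The follower Arcadia best-responds to any q_J: π_A = (244 - 2Q)q_A - 44q_A.
Follower FOC: 200 - 2q_J - 4q_A = 0, so q_A(q_J) = (200 - 2q_J)/4.
Juno substitutes q_A(q_J) into its own profit: π_J = q_J(244 - 2q_J - (200 - 2q_J)/2) - 77q_J = (144 - q_J)q_J - 77q_J.
The leader's first-order condition 67 - 2q_J = 0 yields q_J = 67/2.
Then q_A = (200 - 2·(67/2))/4 = 133/4.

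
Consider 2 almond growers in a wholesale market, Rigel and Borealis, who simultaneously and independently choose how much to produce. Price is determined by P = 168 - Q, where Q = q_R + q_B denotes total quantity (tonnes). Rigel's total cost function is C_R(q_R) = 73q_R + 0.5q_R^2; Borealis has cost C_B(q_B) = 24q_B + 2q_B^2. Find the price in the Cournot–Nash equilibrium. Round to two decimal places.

Rigel's profit: π_R = (168 - Q)q_R - (73q_R + (1/2)q_R²). Setting ∂π_R/∂q_R = 0: 95 - 3q_R - (q_B) = 0.
Borealis's first-order condition: 144 - 6q_B - (q_R) = 0.
Rearranging gives the reaction functions q_R = (95 - q_B)/3 and q_B = (144 - q_R)/6.
Solving the pair: q_R = 426/17, q_B = 337/17.
Total output Q = 763/17, so price P = 168 - 763/17 = 123.1176.

123.12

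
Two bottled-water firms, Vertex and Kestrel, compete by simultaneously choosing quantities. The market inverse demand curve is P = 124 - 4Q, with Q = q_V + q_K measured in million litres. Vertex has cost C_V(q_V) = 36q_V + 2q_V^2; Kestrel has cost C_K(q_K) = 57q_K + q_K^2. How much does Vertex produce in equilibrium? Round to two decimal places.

Vertex's profit: π_V = (124 - 4Q)q_V - (36q_V + 2q_V²). Setting ∂π_V/∂q_V = 0: 88 - 12q_V - 4(q_K) = 0.
Kestrel's first-order condition: 67 - 10q_K - 4(q_V) = 0.
Rearranging gives the reaction functions q_V = (88 - 4q_K)/12 and q_K = (67 - 4q_V)/10.
Solving the pair: q_V = 153/26, q_K = 113/26.

5.88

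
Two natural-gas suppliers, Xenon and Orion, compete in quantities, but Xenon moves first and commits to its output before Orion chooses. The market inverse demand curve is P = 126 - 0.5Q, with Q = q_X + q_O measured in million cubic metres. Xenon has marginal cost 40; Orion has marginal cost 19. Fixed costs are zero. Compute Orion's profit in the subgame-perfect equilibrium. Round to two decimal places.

2775.13

The follower Orion best-responds to any q_X: π_O = (126 - 0.5Q)q_O - 19q_O.
∂π_O/∂q_O = 107 - (1/2)q_X - q_O = 0 gives the reaction function q_O = (107 - (1/2)q_X).
The leader anticipates this reaction. Substituting into P = 126 - 0.5Q gives P = 145/2 - (1/4)q_X, so π_X = (145/2 - (1/4)q_X)q_X - 40q_X.
Maximising: ∂π_X/∂q_X = 65/2 - (1/2)q_X = 0, giving q_X = 65.
Then q_O = (107 - (1/2)·65) = 149/2.
Price P = 126 - (1/2)·(279/2) = 225/4.
Orion's profit: (225/4 - 19)·(149/2) = 2775.1250.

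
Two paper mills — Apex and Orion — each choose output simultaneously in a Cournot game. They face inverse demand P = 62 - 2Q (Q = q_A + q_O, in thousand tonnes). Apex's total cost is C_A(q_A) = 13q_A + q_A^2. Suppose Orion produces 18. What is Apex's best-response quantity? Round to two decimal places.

2.17

With the rival's output fixed at 18, Apex's profit is π_A = (62 - 2·18 - 2q_A)q_A - (13q_A + q_A²) = (26 - 2q_A)q_A - (13q_A + q_A²).
∂π_A/∂q_A = 13 - 6q_A = 0, so q_A = 13/6.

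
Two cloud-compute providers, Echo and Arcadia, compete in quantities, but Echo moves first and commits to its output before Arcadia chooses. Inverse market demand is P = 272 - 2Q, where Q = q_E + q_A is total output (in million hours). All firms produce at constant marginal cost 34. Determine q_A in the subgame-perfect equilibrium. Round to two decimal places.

29.75

Solve by backward induction. Given q_E, the follower Arcadia maximises π_A = (272 - 2q_E - 2q_A)q_A - 34q_A.
Setting the follower's marginal profit to zero, 238 - 2q_E - 4q_A = 0, i.e. q_A = (238 - 2q_E)/4.
The leader anticipates this reaction. Substituting into P = 272 - 2Q gives P = 153 - q_E, so π_E = (153 - q_E)q_E - 34q_E.
Leader FOC: 119 - 2q_E = 0, so q_E = 119/2.
Then q_A = (238 - 2·(119/2))/4 = 119/4.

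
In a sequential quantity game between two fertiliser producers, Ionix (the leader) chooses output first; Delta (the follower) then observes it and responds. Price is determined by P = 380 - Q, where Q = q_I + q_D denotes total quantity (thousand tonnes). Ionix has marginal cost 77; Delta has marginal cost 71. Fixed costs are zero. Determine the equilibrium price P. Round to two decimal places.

151.25

Solve by backward induction. Given q_I, the follower Delta maximises π_D = (380 - q_I - q_D)q_D - 71q_D.
Setting the follower's marginal profit to zero, 309 - q_I - 2q_D = 0, i.e. q_D = (309 - q_I)/2.
The leader anticipates this reaction. Substituting into P = 380 - Q gives P = 451/2 - (1/2)q_I, so π_I = (451/2 - (1/2)q_I)q_I - 77q_I.
The leader's first-order condition 297/2 - q_I = 0 yields q_I = 297/2.
Then q_D = (309 - 297/2)/2 = 321/4.
Total output Q = 915/4, so price P = 380 - 915/4 = 605/4.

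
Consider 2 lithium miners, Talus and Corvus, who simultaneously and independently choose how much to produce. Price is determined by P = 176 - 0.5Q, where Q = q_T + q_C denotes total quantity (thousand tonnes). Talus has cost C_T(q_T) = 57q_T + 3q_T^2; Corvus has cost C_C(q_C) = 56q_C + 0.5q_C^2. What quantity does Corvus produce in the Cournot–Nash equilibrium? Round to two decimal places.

Talus's profit: π_T = (176 - 0.5Q)q_T - (57q_T + 3q_T²). Setting ∂π_T/∂q_T = 0: 119 - 7q_T - (1/2)(q_C) = 0.
Corvus's profit: π_C = (176 - 0.5Q)q_C - (56q_C + (1/2)q_C²). Setting ∂π_C/∂q_C = 0: 120 - 2q_C - (1/2)(q_T) = 0.
So q_T = (119 - (1/2)q_C)/7 and q_C = (120 - (1/2)q_T)/2.
Substituting one into the other gives q_T = 712/55 and q_C = 56.7636.

56.76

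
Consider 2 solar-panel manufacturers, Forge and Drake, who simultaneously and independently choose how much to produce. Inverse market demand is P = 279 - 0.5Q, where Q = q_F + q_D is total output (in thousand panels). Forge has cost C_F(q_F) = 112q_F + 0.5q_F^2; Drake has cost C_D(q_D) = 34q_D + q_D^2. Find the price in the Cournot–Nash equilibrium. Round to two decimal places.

210.74

Forge's profit: π_F = (279 - 0.5Q)q_F - (112q_F + (1/2)q_F²). Setting ∂π_F/∂q_F = 0: 167 - 2q_F - (1/2)(q_D) = 0.
Drake's profit: π_D = (279 - 0.5Q)q_D - (34q_D + q_D²). Setting ∂π_D/∂q_D = 0: 245 - 3q_D - (1/2)(q_F) = 0.
So q_F = (167 - (1/2)q_D)/2 and q_D = (245 - (1/2)q_F)/3.
Solving the pair: q_F = 1514/23, q_D = 1626/23.
Total output Q = 136.5217, so price P = 279 - (1/2)·136.5217 = 210.7391.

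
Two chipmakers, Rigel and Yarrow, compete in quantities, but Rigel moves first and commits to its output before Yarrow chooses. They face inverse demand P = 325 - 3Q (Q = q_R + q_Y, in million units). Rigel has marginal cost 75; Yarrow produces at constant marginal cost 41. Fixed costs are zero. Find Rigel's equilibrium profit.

The follower Yarrow best-responds to any q_R: π_Y = (325 - 3Q)q_Y - 41q_Y.
Setting the follower's marginal profit to zero, 284 - 3q_R - 6q_Y = 0, i.e. q_Y = (284 - 3q_R)/6.
The leader anticipates this reaction. Substituting into P = 325 - 3Q gives P = 183 - (3/2)q_R, so π_R = (183 - (3/2)q_R)q_R - 75q_R.
Leader FOC: 108 - 3q_R = 0, so q_R = 36.
Then q_Y = (284 - 3·36)/6 = 88/3.
Price P = 325 - 3·(196/3) = 129.
Rigel's profit: (129 - 75)·36 = 1944.

1944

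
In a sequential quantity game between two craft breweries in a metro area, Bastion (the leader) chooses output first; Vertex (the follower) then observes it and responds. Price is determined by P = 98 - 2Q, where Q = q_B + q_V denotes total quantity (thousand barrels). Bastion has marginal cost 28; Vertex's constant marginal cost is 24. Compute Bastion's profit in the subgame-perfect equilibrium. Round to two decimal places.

272.25

Solve by backward induction. Given q_B, the follower Vertex maximises π_V = (98 - 2q_B - 2q_V)q_V - 24q_V.
Follower FOC: 74 - 2q_B - 4q_V = 0, so q_V(q_B) = (74 - 2q_B)/4.
Bastion substitutes q_V(q_B) into its own profit: π_B = q_B(98 - 2q_B - (74 - 2q_B)/2) - 28q_B = (61 - q_B)q_B - 28q_B.
Maximising: ∂π_B/∂q_B = 33 - 2q_B = 0, giving q_B = 33/2.
Then q_V = (74 - 2·(33/2))/4 = 41/4.
Price P = 98 - 2·(107/4) = 89/2.
Bastion's profit: (89/2 - 28)·(33/2) = 1089/4.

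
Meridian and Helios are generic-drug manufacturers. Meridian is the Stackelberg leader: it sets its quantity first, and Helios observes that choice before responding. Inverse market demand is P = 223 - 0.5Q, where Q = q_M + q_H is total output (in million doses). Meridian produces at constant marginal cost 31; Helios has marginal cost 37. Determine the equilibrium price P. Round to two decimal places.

Solve by backward induction. Given q_M, the follower Helios maximises π_H = (223 - (1/2)q_M - (1/2)q_H)q_H - 37q_H.
Setting the follower's marginal profit to zero, 186 - (1/2)q_M - q_H = 0, i.e. q_H = (186 - (1/2)q_M).
Meridian substitutes q_H(q_M) into its own profit: π_M = q_M(223 - (1/2)q_M - (186 - (1/2)q_M)/2) - 31q_M = (130 - (1/4)q_M)q_M - 31q_M.
The leader's first-order condition 99 - (1/2)q_M = 0 yields q_M = 198.
Then q_H = (186 - (1/2)·198) = 87.
Total output Q = 285, so price P = 223 - (1/2)·285 = 161/2.

80.50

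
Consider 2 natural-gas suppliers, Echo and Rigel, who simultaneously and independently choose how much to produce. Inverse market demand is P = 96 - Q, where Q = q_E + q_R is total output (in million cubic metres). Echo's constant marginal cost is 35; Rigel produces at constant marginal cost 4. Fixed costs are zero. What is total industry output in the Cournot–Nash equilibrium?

51

Echo's profit: π_E = (96 - Q)q_E - (35q_E). Setting ∂π_E/∂q_E = 0: 61 - 2q_E - (q_R) = 0.
Rigel's first-order condition: 92 - 2q_R - (q_E) = 0.
So q_E = (61 - q_R)/2 and q_R = (92 - q_E)/2.
Substituting one into the other gives q_E = 10 and q_R = 41.
Total output Q = 10 + 41 = 51.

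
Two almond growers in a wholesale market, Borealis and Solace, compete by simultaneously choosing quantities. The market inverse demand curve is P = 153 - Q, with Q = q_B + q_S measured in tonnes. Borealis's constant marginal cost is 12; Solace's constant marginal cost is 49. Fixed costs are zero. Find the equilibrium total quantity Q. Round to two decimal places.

81.67

Borealis's profit: π_B = (153 - Q)q_B - (12q_B). Setting ∂π_B/∂q_B = 0: 141 - 2q_B - (q_S) = 0.
Solace's first-order condition: 104 - 2q_S - (q_B) = 0.
Best responses: q_B = (141 - q_S)/2, q_S = (104 - q_B)/2.
Solving the pair: q_B = 178/3, q_S = 67/3.
Total output Q = 178/3 + 67/3 = 245/3.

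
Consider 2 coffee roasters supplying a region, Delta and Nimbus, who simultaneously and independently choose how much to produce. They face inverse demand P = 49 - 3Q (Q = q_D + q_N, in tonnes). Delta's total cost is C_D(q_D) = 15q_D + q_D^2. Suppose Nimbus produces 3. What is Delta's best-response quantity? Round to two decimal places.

With the rival's output fixed at 3, Delta's profit is π_D = (49 - 3·3 - 3q_D)q_D - (15q_D + q_D²) = (40 - 3q_D)q_D - (15q_D + q_D²).
∂π_D/∂q_D = 25 - 8q_D = 0, so q_D = 25/8.

3.13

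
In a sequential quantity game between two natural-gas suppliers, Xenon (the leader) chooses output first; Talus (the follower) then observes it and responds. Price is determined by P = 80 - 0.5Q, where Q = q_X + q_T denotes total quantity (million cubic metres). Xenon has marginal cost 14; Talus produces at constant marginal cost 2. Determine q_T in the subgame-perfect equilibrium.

51

The follower Talus best-responds to any q_X: π_T = (80 - 0.5Q)q_T - 2q_T.
∂π_T/∂q_T = 78 - (1/2)q_X - q_T = 0 gives the reaction function q_T = (78 - (1/2)q_X).
Xenon substitutes q_T(q_X) into its own profit: π_X = q_X(80 - (1/2)q_X - (78 - (1/2)q_X)/2) - 14q_X = (41 - (1/4)q_X)q_X - 14q_X.
Leader FOC: 27 - (1/2)q_X = 0, so q_X = 54.
Then q_T = (78 - (1/2)·54) = 51.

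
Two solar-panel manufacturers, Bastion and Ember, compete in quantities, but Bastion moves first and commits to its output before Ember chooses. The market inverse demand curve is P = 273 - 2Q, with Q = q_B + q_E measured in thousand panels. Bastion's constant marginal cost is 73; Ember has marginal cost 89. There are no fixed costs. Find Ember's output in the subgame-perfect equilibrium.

Solve by backward induction. Given q_B, the follower Ember maximises π_E = (273 - 2q_B - 2q_E)q_E - 89q_E.
Setting the follower's marginal profit to zero, 184 - 2q_B - 4q_E = 0, i.e. q_E = (184 - 2q_B)/4.
Bastion substitutes q_E(q_B) into its own profit: π_B = q_B(273 - 2q_B - (184 - 2q_B)/2) - 73q_B = (181 - q_B)q_B - 73q_B.
Maximising: ∂π_B/∂q_B = 108 - 2q_B = 0, giving q_B = 54.
Then q_E = (184 - 2·54)/4 = 19.

19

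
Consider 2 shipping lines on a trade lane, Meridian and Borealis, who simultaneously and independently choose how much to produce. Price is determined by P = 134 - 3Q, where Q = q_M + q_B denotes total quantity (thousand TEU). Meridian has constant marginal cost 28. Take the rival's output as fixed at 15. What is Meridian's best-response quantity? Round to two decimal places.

With the rival's output fixed at 15, Meridian's profit is π_M = (134 - 3·15 - 3q_M)q_M - (28q_M) = (89 - 3q_M)q_M - (28q_M).
∂π_M/∂q_M = 61 - 6q_M = 0, so q_M = 61/6.

10.17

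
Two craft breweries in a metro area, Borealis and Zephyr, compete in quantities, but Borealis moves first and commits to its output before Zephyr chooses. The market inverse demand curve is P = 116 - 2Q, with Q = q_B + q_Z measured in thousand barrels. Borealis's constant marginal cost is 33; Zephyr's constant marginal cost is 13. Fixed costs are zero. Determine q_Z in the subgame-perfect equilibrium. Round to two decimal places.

Solve by backward induction. Given q_B, the follower Zephyr maximises π_Z = (116 - 2q_B - 2q_Z)q_Z - 13q_Z.
Setting the follower's marginal profit to zero, 103 - 2q_B - 4q_Z = 0, i.e. q_Z = (103 - 2q_B)/4.
The leader anticipates this reaction. Substituting into P = 116 - 2Q gives P = 129/2 - q_B, so π_B = (129/2 - q_B)q_B - 33q_B.
Leader FOC: 63/2 - 2q_B = 0, so q_B = 63/4.
Then q_Z = (103 - 2·(63/4))/4 = 143/8.

17.88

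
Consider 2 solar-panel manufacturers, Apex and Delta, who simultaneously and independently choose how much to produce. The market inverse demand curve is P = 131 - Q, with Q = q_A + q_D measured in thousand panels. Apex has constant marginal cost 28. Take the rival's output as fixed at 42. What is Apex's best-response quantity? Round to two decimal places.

With the rival's output fixed at 42, Apex's profit is π_A = (131 - 42 - q_A)q_A - (28q_A) = (89 - q_A)q_A - (28q_A).
∂π_A/∂q_A = 61 - 2q_A = 0, so q_A = 61/2.

30.50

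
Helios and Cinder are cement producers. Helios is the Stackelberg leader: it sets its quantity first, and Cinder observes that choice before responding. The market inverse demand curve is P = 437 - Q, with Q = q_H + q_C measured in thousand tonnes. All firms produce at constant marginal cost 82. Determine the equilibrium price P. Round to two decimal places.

170.75

Solve by backward induction. Given q_H, the follower Cinder maximises π_C = (437 - q_H - q_C)q_C - 82q_C.
Follower FOC: 355 - q_H - 2q_C = 0, so q_C(q_H) = (355 - q_H)/2.
The leader anticipates this reaction. Substituting into P = 437 - Q gives P = 519/2 - (1/2)q_H, so π_H = (519/2 - (1/2)q_H)q_H - 82q_H.
The leader's first-order condition 355/2 - q_H = 0 yields q_H = 355/2.
Then q_C = (355 - 355/2)/2 = 355/4.
Total output Q = 1065/4, so price P = 437 - 1065/4 = 683/4.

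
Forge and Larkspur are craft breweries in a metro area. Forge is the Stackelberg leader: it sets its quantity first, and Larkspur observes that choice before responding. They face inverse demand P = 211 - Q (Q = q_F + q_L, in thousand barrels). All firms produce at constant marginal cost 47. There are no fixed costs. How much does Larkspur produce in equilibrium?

41

Solve by backward induction. Given q_F, the follower Larkspur maximises π_L = (211 - q_F - q_L)q_L - 47q_L.
Follower FOC: 164 - q_F - 2q_L = 0, so q_L(q_F) = (164 - q_F)/2.
Forge substitutes q_L(q_F) into its own profit: π_F = q_F(211 - q_F - (164 - q_F)/2) - 47q_F = (129 - (1/2)q_F)q_F - 47q_F.
The leader's first-order condition 82 - q_F = 0 yields q_F = 82.
Then q_L = (164 - 82)/2 = 41.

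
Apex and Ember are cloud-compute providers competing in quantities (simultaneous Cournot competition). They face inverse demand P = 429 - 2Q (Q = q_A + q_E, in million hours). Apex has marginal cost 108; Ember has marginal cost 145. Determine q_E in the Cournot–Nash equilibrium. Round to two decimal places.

Apex's profit: π_A = (429 - 2Q)q_A - (108q_A). Setting ∂π_A/∂q_A = 0: 321 - 4q_A - 2(q_E) = 0.
Ember's first-order condition: 284 - 4q_E - 2(q_A) = 0.
So q_A = (321 - 2q_E)/4 and q_E = (284 - 2q_A)/4.
Solving the pair: q_A = 179/3, q_E = 247/6.

41.17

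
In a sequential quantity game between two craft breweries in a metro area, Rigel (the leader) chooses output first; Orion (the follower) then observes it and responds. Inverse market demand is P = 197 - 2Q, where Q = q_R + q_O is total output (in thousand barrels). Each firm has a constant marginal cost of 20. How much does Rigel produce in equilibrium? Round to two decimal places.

44.25

The follower Orion best-responds to any q_R: π_O = (197 - 2Q)q_O - 20q_O.
Setting the follower's marginal profit to zero, 177 - 2q_R - 4q_O = 0, i.e. q_O = (177 - 2q_R)/4.
Rigel substitutes q_O(q_R) into its own profit: π_R = q_R(197 - 2q_R - (177 - 2q_R)/2) - 20q_R = (217/2 - q_R)q_R - 20q_R.
Maximising: ∂π_R/∂q_R = 177/2 - 2q_R = 0, giving q_R = 177/4.
Then q_O = (177 - 2·(177/4))/4 = 177/8.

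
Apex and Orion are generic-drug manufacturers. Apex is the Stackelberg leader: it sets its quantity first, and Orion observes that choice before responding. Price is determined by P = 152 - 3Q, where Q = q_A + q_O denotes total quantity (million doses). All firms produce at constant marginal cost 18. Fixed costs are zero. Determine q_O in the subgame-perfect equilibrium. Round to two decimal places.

11.17

Solve by backward induction. Given q_A, the follower Orion maximises π_O = (152 - 3q_A - 3q_O)q_O - 18q_O.
Setting the follower's marginal profit to zero, 134 - 3q_A - 6q_O = 0, i.e. q_O = (134 - 3q_A)/6.
Apex substitutes q_O(q_A) into its own profit: π_A = q_A(152 - 3q_A - (134 - 3q_A)/2) - 18q_A = (85 - (3/2)q_A)q_A - 18q_A.
Leader FOC: 67 - 3q_A = 0, so q_A = 67/3.
Then q_O = (134 - 3·(67/3))/6 = 67/6.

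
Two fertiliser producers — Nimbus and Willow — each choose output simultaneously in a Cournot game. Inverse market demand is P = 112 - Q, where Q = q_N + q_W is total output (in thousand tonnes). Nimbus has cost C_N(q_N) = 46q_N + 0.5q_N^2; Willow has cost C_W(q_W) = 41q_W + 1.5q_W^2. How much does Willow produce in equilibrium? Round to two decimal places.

Nimbus's profit: π_N = (112 - Q)q_N - (46q_N + (1/2)q_N²). Setting ∂π_N/∂q_N = 0: 66 - 3q_N - (q_W) = 0.
Willow's first-order condition: 71 - 5q_W - (q_N) = 0.
So q_N = (66 - q_W)/3 and q_W = (71 - q_N)/5.
Substituting one into the other gives q_N = 37/2 and q_W = 21/2.

10.50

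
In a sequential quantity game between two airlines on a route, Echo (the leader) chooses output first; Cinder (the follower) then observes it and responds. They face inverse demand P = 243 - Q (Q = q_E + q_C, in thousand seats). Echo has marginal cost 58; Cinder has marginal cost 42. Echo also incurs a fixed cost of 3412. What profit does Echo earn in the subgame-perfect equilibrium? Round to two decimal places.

158.13

Solve by backward induction. Given q_E, the follower Cinder maximises π_C = (243 - q_E - q_C)q_C - 42q_C.
Setting the follower's marginal profit to zero, 201 - q_E - 2q_C = 0, i.e. q_C = (201 - q_E)/2.
Echo substitutes q_C(q_E) into its own profit: π_E = q_E(243 - q_E - (201 - q_E)/2) - 58q_E = (285/2 - (1/2)q_E)q_E - 58q_E.
Leader FOC: 169/2 - q_E = 0, so q_E = 169/2.
Then q_C = (201 - 169/2)/2 = 233/4.
Price P = 243 - 571/4 = 401/4.
Echo's profit: (401/4 - 58)·(169/2) - 3412 = 1265/8.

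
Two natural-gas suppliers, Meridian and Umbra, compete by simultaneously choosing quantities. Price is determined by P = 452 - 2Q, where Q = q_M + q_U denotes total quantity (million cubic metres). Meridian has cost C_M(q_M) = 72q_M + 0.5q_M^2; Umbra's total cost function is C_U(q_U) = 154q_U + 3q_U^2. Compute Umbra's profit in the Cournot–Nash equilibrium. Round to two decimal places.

1259.22

Meridian's profit: π_M = (452 - 2Q)q_M - (72q_M + (1/2)q_M²). Setting ∂π_M/∂q_M = 0: 380 - 5q_M - 2(q_U) = 0.
Umbra's first-order condition: 298 - 10q_U - 2(q_M) = 0.
So q_M = (380 - 2q_U)/5 and q_U = (298 - 2q_M)/10.
Solving the pair: q_M = 1602/23, q_U = 365/23.
Price P = 452 - 2·(1967/23) = 280.9565.
Umbra's profit: 280.9565·(365/23) - 154·(365/23) - 3(365/23)² = 1259.2155.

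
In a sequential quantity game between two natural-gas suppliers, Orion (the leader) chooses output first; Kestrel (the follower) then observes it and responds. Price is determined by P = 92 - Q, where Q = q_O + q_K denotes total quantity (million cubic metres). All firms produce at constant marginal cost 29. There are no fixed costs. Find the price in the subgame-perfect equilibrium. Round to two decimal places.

44.75

Solve by backward induction. Given q_O, the follower Kestrel maximises π_K = (92 - q_O - q_K)q_K - 29q_K.
Follower FOC: 63 - q_O - 2q_K = 0, so q_K(q_O) = (63 - q_O)/2.
The leader anticipates this reaction. Substituting into P = 92 - Q gives P = 121/2 - (1/2)q_O, so π_O = (121/2 - (1/2)q_O)q_O - 29q_O.
The leader's first-order condition 63/2 - q_O = 0 yields q_O = 63/2.
Then q_K = (63 - 63/2)/2 = 63/4.
Total output Q = 189/4, so price P = 92 - 189/4 = 179/4.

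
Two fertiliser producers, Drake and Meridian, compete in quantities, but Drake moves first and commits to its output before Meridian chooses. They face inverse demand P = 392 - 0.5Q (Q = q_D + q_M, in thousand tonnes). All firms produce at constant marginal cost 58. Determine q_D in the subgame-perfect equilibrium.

334

Solve by backward induction. Given q_D, the follower Meridian maximises π_M = (392 - (1/2)q_D - (1/2)q_M)q_M - 58q_M.
Setting the follower's marginal profit to zero, 334 - (1/2)q_D - q_M = 0, i.e. q_M = (334 - (1/2)q_D).
Drake substitutes q_M(q_D) into its own profit: π_D = q_D(392 - (1/2)q_D - (334 - (1/2)q_D)/2) - 58q_D = (225 - (1/4)q_D)q_D - 58q_D.
Maximising: ∂π_D/∂q_D = 167 - (1/2)q_D = 0, giving q_D = 334.
Then q_M = (334 - (1/2)·334) = 167.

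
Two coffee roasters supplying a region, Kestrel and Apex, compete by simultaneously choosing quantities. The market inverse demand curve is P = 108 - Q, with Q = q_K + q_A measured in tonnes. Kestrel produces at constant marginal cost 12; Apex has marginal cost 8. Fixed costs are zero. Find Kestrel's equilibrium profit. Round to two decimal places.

940.44

Kestrel's profit: π_K = (108 - Q)q_K - (12q_K). Setting ∂π_K/∂q_K = 0: 96 - 2q_K - (q_A) = 0.
Apex's profit: π_A = (108 - Q)q_A - (8q_A). Setting ∂π_A/∂q_A = 0: 100 - 2q_A - (q_K) = 0.
So q_K = (96 - q_A)/2 and q_A = (100 - q_K)/2.
Solving the pair: q_K = 92/3, q_A = 104/3.
Price P = 108 - 196/3 = 128/3.
Kestrel's profit: (128/3 - 12)·(92/3) = 940.4444.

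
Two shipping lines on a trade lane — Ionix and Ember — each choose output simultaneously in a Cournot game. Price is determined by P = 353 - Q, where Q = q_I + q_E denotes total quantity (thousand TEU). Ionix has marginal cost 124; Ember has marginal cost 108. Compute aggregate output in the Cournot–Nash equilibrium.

158

Ionix's profit: π_I = (353 - Q)q_I - (124q_I). Setting ∂π_I/∂q_I = 0: 229 - 2q_I - (q_E) = 0.
Ember's profit: π_E = (353 - Q)q_E - (108q_E). Setting ∂π_E/∂q_E = 0: 245 - 2q_E - (q_I) = 0.
Rearranging gives the reaction functions q_I = (229 - q_E)/2 and q_E = (245 - q_I)/2.
Solving the pair: q_I = 71, q_E = 87.
Total output Q = 71 + 87 = 158.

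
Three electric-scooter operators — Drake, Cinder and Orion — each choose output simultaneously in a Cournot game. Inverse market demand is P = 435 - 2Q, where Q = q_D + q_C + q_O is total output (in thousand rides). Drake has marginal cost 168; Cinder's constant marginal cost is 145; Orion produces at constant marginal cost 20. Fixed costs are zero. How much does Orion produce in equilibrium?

86

Drake's profit: π_D = (435 - 2Q)q_D - (168q_D). Setting ∂π_D/∂q_D = 0: 267 - 4q_D - 2(q_C + q_O) = 0.
Cinder's first-order condition: 290 - 4q_C - 2(q_D + q_O) = 0.
Orion's profit: π_O = (435 - 2Q)q_O - (20q_O). Setting ∂π_O/∂q_O = 0: 415 - 4q_O - 2(q_D + q_C) = 0.
Adding the 3 conditions: 972 − 4Q − 4Q = 0, i.e. Q = 243/2.
Back-substituting: q_D = (267 − 243)/2 = 12, q_C = (290 − 243)/2 = 47/2, q_O = (415 − 243)/2 = 86.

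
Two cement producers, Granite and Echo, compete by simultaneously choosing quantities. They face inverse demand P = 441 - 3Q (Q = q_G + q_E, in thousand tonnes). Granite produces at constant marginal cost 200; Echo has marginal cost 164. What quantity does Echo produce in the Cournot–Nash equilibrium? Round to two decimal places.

34.78

Granite's profit: π_G = (441 - 3Q)q_G - (200q_G). Setting ∂π_G/∂q_G = 0: 241 - 6q_G - 3(q_E) = 0.
Echo's first-order condition: 277 - 6q_E - 3(q_G) = 0.
Rearranging gives the reaction functions q_G = (241 - 3q_E)/6 and q_E = (277 - 3q_G)/6.
Solving the pair: q_G = 205/9, q_E = 313/9.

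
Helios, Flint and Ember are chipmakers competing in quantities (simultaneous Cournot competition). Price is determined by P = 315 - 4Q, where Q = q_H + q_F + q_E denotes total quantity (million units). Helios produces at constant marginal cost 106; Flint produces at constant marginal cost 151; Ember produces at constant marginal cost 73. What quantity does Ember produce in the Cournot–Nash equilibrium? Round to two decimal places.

22.06

Helios's profit: π_H = (315 - 4Q)q_H - (106q_H). Setting ∂π_H/∂q_H = 0: 209 - 8q_H - 4(q_F + q_E) = 0.
Flint's first-order condition: 164 - 8q_F - 4(q_H + q_E) = 0.
Ember's profit: π_E = (315 - 4Q)q_E - (73q_E). Setting ∂π_E/∂q_E = 0: 242 - 8q_E - 4(q_H + q_F) = 0.
Summing all 3 equations gives 615 − 16Q = 0, hence Q = 615/16.
Back-substituting: q_H = (209 − 615/4)/4 = 221/16, q_F = (164 − 615/4)/4 = 41/16, q_E = (242 − 615/4)/4 = 353/16.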